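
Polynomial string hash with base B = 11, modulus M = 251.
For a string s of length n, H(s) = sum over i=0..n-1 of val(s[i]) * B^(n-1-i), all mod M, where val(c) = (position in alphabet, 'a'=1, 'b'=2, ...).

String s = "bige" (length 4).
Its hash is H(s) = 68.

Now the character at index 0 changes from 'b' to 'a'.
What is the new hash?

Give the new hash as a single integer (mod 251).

val('b') = 2, val('a') = 1
Position k = 0, exponent = n-1-k = 3
B^3 mod M = 11^3 mod 251 = 76
Delta = (1 - 2) * 76 mod 251 = 175
New hash = (68 + 175) mod 251 = 243

Answer: 243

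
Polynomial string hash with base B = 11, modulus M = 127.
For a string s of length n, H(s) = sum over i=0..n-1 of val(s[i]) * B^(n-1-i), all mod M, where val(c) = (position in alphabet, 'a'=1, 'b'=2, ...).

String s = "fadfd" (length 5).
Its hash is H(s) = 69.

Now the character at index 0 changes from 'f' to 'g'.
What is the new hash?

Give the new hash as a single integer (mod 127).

Answer: 105

Derivation:
val('f') = 6, val('g') = 7
Position k = 0, exponent = n-1-k = 4
B^4 mod M = 11^4 mod 127 = 36
Delta = (7 - 6) * 36 mod 127 = 36
New hash = (69 + 36) mod 127 = 105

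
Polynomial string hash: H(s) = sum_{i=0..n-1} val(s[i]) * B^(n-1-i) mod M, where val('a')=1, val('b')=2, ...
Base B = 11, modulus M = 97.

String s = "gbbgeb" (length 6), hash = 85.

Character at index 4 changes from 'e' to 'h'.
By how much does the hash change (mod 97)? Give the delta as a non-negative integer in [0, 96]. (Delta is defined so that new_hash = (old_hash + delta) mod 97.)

Answer: 33

Derivation:
Delta formula: (val(new) - val(old)) * B^(n-1-k) mod M
  val('h') - val('e') = 8 - 5 = 3
  B^(n-1-k) = 11^1 mod 97 = 11
  Delta = 3 * 11 mod 97 = 33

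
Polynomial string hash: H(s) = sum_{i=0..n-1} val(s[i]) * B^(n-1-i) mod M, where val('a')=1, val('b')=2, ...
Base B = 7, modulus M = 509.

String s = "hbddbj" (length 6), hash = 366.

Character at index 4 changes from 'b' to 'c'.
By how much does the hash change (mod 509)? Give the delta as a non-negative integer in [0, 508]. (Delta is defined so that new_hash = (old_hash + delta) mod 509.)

Answer: 7

Derivation:
Delta formula: (val(new) - val(old)) * B^(n-1-k) mod M
  val('c') - val('b') = 3 - 2 = 1
  B^(n-1-k) = 7^1 mod 509 = 7
  Delta = 1 * 7 mod 509 = 7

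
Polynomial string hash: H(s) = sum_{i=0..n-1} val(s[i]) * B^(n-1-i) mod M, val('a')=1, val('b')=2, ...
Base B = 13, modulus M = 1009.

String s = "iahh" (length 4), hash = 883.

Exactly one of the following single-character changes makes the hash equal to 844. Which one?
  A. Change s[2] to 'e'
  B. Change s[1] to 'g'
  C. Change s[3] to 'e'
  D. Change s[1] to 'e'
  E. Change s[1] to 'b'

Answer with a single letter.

Option A: s[2]='h'->'e', delta=(5-8)*13^1 mod 1009 = 970, hash=883+970 mod 1009 = 844 <-- target
Option B: s[1]='a'->'g', delta=(7-1)*13^2 mod 1009 = 5, hash=883+5 mod 1009 = 888
Option C: s[3]='h'->'e', delta=(5-8)*13^0 mod 1009 = 1006, hash=883+1006 mod 1009 = 880
Option D: s[1]='a'->'e', delta=(5-1)*13^2 mod 1009 = 676, hash=883+676 mod 1009 = 550
Option E: s[1]='a'->'b', delta=(2-1)*13^2 mod 1009 = 169, hash=883+169 mod 1009 = 43

Answer: A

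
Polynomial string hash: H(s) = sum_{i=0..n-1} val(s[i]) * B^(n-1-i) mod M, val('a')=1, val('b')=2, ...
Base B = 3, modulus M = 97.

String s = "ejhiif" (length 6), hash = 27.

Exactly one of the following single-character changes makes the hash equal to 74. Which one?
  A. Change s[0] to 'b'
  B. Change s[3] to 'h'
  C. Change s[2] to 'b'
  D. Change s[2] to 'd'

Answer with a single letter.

Answer: A

Derivation:
Option A: s[0]='e'->'b', delta=(2-5)*3^5 mod 97 = 47, hash=27+47 mod 97 = 74 <-- target
Option B: s[3]='i'->'h', delta=(8-9)*3^2 mod 97 = 88, hash=27+88 mod 97 = 18
Option C: s[2]='h'->'b', delta=(2-8)*3^3 mod 97 = 32, hash=27+32 mod 97 = 59
Option D: s[2]='h'->'d', delta=(4-8)*3^3 mod 97 = 86, hash=27+86 mod 97 = 16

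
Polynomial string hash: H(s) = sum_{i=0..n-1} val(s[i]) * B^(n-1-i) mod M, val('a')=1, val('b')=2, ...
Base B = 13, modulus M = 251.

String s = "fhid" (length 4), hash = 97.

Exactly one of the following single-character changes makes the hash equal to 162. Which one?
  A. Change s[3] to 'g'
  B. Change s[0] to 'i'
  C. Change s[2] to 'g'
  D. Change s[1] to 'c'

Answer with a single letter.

Answer: B

Derivation:
Option A: s[3]='d'->'g', delta=(7-4)*13^0 mod 251 = 3, hash=97+3 mod 251 = 100
Option B: s[0]='f'->'i', delta=(9-6)*13^3 mod 251 = 65, hash=97+65 mod 251 = 162 <-- target
Option C: s[2]='i'->'g', delta=(7-9)*13^1 mod 251 = 225, hash=97+225 mod 251 = 71
Option D: s[1]='h'->'c', delta=(3-8)*13^2 mod 251 = 159, hash=97+159 mod 251 = 5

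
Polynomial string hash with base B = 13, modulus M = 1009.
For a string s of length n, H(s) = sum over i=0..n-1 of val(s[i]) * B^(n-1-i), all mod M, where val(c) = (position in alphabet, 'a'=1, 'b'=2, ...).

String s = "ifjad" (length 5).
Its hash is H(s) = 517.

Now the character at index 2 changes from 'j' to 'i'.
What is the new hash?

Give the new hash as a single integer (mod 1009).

Answer: 348

Derivation:
val('j') = 10, val('i') = 9
Position k = 2, exponent = n-1-k = 2
B^2 mod M = 13^2 mod 1009 = 169
Delta = (9 - 10) * 169 mod 1009 = 840
New hash = (517 + 840) mod 1009 = 348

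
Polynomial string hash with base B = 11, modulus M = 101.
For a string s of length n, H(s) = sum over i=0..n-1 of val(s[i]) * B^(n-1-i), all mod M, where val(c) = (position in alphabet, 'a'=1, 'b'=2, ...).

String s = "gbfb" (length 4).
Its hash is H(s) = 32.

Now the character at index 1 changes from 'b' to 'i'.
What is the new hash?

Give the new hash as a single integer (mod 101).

Answer: 71

Derivation:
val('b') = 2, val('i') = 9
Position k = 1, exponent = n-1-k = 2
B^2 mod M = 11^2 mod 101 = 20
Delta = (9 - 2) * 20 mod 101 = 39
New hash = (32 + 39) mod 101 = 71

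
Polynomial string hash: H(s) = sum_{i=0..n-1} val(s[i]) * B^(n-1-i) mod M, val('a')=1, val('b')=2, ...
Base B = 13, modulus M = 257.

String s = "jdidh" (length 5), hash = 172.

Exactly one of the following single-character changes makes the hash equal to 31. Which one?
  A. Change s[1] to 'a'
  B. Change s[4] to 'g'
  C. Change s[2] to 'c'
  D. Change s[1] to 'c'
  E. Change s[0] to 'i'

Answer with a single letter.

Option A: s[1]='d'->'a', delta=(1-4)*13^3 mod 257 = 91, hash=172+91 mod 257 = 6
Option B: s[4]='h'->'g', delta=(7-8)*13^0 mod 257 = 256, hash=172+256 mod 257 = 171
Option C: s[2]='i'->'c', delta=(3-9)*13^2 mod 257 = 14, hash=172+14 mod 257 = 186
Option D: s[1]='d'->'c', delta=(3-4)*13^3 mod 257 = 116, hash=172+116 mod 257 = 31 <-- target
Option E: s[0]='j'->'i', delta=(9-10)*13^4 mod 257 = 223, hash=172+223 mod 257 = 138

Answer: D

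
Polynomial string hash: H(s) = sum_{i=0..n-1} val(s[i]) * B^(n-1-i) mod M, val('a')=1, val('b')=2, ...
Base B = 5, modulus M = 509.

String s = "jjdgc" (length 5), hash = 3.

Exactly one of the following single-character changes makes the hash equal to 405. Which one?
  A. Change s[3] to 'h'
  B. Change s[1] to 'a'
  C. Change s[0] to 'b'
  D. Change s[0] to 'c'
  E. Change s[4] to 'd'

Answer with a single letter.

Answer: B

Derivation:
Option A: s[3]='g'->'h', delta=(8-7)*5^1 mod 509 = 5, hash=3+5 mod 509 = 8
Option B: s[1]='j'->'a', delta=(1-10)*5^3 mod 509 = 402, hash=3+402 mod 509 = 405 <-- target
Option C: s[0]='j'->'b', delta=(2-10)*5^4 mod 509 = 90, hash=3+90 mod 509 = 93
Option D: s[0]='j'->'c', delta=(3-10)*5^4 mod 509 = 206, hash=3+206 mod 509 = 209
Option E: s[4]='c'->'d', delta=(4-3)*5^0 mod 509 = 1, hash=3+1 mod 509 = 4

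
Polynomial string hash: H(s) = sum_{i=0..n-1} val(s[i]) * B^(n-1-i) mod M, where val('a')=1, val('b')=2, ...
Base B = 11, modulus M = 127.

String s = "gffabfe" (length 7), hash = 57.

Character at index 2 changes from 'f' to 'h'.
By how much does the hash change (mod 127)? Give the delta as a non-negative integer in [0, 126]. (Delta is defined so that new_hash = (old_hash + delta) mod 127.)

Delta formula: (val(new) - val(old)) * B^(n-1-k) mod M
  val('h') - val('f') = 8 - 6 = 2
  B^(n-1-k) = 11^4 mod 127 = 36
  Delta = 2 * 36 mod 127 = 72

Answer: 72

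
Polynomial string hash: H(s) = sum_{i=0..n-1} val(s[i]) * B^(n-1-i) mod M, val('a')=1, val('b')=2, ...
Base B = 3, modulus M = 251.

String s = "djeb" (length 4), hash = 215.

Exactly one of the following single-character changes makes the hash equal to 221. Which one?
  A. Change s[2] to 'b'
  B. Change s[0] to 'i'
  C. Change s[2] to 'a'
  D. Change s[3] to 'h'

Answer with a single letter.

Answer: D

Derivation:
Option A: s[2]='e'->'b', delta=(2-5)*3^1 mod 251 = 242, hash=215+242 mod 251 = 206
Option B: s[0]='d'->'i', delta=(9-4)*3^3 mod 251 = 135, hash=215+135 mod 251 = 99
Option C: s[2]='e'->'a', delta=(1-5)*3^1 mod 251 = 239, hash=215+239 mod 251 = 203
Option D: s[3]='b'->'h', delta=(8-2)*3^0 mod 251 = 6, hash=215+6 mod 251 = 221 <-- target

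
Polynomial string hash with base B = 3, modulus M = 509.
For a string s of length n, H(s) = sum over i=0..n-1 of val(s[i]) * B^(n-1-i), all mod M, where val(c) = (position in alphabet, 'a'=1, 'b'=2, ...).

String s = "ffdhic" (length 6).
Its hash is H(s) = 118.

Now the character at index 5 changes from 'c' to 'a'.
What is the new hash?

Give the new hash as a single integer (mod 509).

val('c') = 3, val('a') = 1
Position k = 5, exponent = n-1-k = 0
B^0 mod M = 3^0 mod 509 = 1
Delta = (1 - 3) * 1 mod 509 = 507
New hash = (118 + 507) mod 509 = 116

Answer: 116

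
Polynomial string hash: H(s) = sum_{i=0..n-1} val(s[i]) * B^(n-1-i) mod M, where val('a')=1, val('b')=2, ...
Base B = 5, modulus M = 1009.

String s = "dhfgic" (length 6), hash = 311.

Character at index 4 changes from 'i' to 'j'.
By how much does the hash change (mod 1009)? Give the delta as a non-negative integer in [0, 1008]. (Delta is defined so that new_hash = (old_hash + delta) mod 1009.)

Delta formula: (val(new) - val(old)) * B^(n-1-k) mod M
  val('j') - val('i') = 10 - 9 = 1
  B^(n-1-k) = 5^1 mod 1009 = 5
  Delta = 1 * 5 mod 1009 = 5

Answer: 5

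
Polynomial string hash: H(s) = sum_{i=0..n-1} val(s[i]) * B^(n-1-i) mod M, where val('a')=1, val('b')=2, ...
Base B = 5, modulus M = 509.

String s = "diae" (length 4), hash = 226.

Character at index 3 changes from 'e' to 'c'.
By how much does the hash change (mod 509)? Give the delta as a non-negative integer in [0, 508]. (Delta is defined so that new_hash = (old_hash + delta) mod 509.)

Delta formula: (val(new) - val(old)) * B^(n-1-k) mod M
  val('c') - val('e') = 3 - 5 = -2
  B^(n-1-k) = 5^0 mod 509 = 1
  Delta = -2 * 1 mod 509 = 507

Answer: 507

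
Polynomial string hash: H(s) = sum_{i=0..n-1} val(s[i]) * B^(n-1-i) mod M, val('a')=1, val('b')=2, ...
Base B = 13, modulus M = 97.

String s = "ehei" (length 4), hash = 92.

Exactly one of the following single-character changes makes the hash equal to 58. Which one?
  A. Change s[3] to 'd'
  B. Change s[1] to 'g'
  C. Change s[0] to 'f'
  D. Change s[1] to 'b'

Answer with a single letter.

Option A: s[3]='i'->'d', delta=(4-9)*13^0 mod 97 = 92, hash=92+92 mod 97 = 87
Option B: s[1]='h'->'g', delta=(7-8)*13^2 mod 97 = 25, hash=92+25 mod 97 = 20
Option C: s[0]='e'->'f', delta=(6-5)*13^3 mod 97 = 63, hash=92+63 mod 97 = 58 <-- target
Option D: s[1]='h'->'b', delta=(2-8)*13^2 mod 97 = 53, hash=92+53 mod 97 = 48

Answer: C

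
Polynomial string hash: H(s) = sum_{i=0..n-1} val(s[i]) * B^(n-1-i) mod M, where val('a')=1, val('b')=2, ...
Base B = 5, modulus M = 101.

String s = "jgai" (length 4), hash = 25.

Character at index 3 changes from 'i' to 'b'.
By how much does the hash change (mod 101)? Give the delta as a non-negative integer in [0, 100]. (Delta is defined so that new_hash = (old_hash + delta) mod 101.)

Answer: 94

Derivation:
Delta formula: (val(new) - val(old)) * B^(n-1-k) mod M
  val('b') - val('i') = 2 - 9 = -7
  B^(n-1-k) = 5^0 mod 101 = 1
  Delta = -7 * 1 mod 101 = 94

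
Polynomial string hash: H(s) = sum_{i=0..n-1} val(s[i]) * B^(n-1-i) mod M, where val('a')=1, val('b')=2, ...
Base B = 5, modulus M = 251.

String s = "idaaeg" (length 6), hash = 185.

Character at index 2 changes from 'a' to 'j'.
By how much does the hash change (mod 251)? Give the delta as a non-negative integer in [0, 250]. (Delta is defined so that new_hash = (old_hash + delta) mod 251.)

Answer: 121

Derivation:
Delta formula: (val(new) - val(old)) * B^(n-1-k) mod M
  val('j') - val('a') = 10 - 1 = 9
  B^(n-1-k) = 5^3 mod 251 = 125
  Delta = 9 * 125 mod 251 = 121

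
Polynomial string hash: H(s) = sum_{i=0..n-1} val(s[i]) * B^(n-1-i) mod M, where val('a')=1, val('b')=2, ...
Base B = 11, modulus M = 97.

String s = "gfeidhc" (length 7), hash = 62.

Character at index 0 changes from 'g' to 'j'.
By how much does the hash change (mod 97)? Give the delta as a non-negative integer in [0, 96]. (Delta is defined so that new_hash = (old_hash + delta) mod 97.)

Answer: 53

Derivation:
Delta formula: (val(new) - val(old)) * B^(n-1-k) mod M
  val('j') - val('g') = 10 - 7 = 3
  B^(n-1-k) = 11^6 mod 97 = 50
  Delta = 3 * 50 mod 97 = 53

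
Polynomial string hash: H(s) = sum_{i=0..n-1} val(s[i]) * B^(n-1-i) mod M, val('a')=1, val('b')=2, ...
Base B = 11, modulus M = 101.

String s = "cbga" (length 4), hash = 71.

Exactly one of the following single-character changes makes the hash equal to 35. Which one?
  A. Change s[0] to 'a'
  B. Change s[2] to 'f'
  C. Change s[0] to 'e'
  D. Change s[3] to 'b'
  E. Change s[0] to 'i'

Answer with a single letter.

Answer: A

Derivation:
Option A: s[0]='c'->'a', delta=(1-3)*11^3 mod 101 = 65, hash=71+65 mod 101 = 35 <-- target
Option B: s[2]='g'->'f', delta=(6-7)*11^1 mod 101 = 90, hash=71+90 mod 101 = 60
Option C: s[0]='c'->'e', delta=(5-3)*11^3 mod 101 = 36, hash=71+36 mod 101 = 6
Option D: s[3]='a'->'b', delta=(2-1)*11^0 mod 101 = 1, hash=71+1 mod 101 = 72
Option E: s[0]='c'->'i', delta=(9-3)*11^3 mod 101 = 7, hash=71+7 mod 101 = 78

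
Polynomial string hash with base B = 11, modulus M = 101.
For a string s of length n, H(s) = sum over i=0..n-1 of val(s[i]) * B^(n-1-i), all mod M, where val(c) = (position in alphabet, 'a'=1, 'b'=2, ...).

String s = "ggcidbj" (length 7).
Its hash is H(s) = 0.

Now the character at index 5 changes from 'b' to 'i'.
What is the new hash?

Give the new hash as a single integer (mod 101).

Answer: 77

Derivation:
val('b') = 2, val('i') = 9
Position k = 5, exponent = n-1-k = 1
B^1 mod M = 11^1 mod 101 = 11
Delta = (9 - 2) * 11 mod 101 = 77
New hash = (0 + 77) mod 101 = 77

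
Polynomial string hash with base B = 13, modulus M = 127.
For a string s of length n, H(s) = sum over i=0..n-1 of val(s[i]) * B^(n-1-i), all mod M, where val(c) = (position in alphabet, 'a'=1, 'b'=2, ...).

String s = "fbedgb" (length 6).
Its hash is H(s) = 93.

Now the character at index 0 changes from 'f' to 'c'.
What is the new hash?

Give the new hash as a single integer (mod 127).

Answer: 4

Derivation:
val('f') = 6, val('c') = 3
Position k = 0, exponent = n-1-k = 5
B^5 mod M = 13^5 mod 127 = 72
Delta = (3 - 6) * 72 mod 127 = 38
New hash = (93 + 38) mod 127 = 4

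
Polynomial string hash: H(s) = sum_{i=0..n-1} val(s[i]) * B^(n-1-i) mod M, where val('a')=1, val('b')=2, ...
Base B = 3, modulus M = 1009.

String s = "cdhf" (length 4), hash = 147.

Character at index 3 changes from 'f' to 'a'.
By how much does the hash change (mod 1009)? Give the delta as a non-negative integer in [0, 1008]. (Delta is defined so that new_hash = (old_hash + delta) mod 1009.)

Delta formula: (val(new) - val(old)) * B^(n-1-k) mod M
  val('a') - val('f') = 1 - 6 = -5
  B^(n-1-k) = 3^0 mod 1009 = 1
  Delta = -5 * 1 mod 1009 = 1004

Answer: 1004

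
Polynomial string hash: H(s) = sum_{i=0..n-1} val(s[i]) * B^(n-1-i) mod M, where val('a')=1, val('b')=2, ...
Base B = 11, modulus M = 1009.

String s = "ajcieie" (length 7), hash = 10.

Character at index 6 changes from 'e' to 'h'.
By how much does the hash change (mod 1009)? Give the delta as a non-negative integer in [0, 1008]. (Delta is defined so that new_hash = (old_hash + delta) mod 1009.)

Answer: 3

Derivation:
Delta formula: (val(new) - val(old)) * B^(n-1-k) mod M
  val('h') - val('e') = 8 - 5 = 3
  B^(n-1-k) = 11^0 mod 1009 = 1
  Delta = 3 * 1 mod 1009 = 3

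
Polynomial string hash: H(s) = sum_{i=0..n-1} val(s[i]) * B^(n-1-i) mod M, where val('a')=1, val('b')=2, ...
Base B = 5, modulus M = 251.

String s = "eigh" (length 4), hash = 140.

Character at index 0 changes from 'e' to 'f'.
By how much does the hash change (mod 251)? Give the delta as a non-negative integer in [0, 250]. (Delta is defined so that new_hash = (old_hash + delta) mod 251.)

Answer: 125

Derivation:
Delta formula: (val(new) - val(old)) * B^(n-1-k) mod M
  val('f') - val('e') = 6 - 5 = 1
  B^(n-1-k) = 5^3 mod 251 = 125
  Delta = 1 * 125 mod 251 = 125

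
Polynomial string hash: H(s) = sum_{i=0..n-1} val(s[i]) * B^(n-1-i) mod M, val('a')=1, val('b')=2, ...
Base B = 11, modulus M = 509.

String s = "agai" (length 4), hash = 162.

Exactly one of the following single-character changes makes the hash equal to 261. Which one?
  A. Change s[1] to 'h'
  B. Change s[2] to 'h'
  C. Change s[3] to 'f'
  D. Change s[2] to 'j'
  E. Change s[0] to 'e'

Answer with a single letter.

Option A: s[1]='g'->'h', delta=(8-7)*11^2 mod 509 = 121, hash=162+121 mod 509 = 283
Option B: s[2]='a'->'h', delta=(8-1)*11^1 mod 509 = 77, hash=162+77 mod 509 = 239
Option C: s[3]='i'->'f', delta=(6-9)*11^0 mod 509 = 506, hash=162+506 mod 509 = 159
Option D: s[2]='a'->'j', delta=(10-1)*11^1 mod 509 = 99, hash=162+99 mod 509 = 261 <-- target
Option E: s[0]='a'->'e', delta=(5-1)*11^3 mod 509 = 234, hash=162+234 mod 509 = 396

Answer: D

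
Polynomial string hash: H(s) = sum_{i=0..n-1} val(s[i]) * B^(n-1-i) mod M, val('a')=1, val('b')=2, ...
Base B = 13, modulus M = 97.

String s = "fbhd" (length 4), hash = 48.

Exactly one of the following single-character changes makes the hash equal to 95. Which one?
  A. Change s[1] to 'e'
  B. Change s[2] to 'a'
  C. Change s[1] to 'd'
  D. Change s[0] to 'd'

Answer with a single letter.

Answer: C

Derivation:
Option A: s[1]='b'->'e', delta=(5-2)*13^2 mod 97 = 22, hash=48+22 mod 97 = 70
Option B: s[2]='h'->'a', delta=(1-8)*13^1 mod 97 = 6, hash=48+6 mod 97 = 54
Option C: s[1]='b'->'d', delta=(4-2)*13^2 mod 97 = 47, hash=48+47 mod 97 = 95 <-- target
Option D: s[0]='f'->'d', delta=(4-6)*13^3 mod 97 = 68, hash=48+68 mod 97 = 19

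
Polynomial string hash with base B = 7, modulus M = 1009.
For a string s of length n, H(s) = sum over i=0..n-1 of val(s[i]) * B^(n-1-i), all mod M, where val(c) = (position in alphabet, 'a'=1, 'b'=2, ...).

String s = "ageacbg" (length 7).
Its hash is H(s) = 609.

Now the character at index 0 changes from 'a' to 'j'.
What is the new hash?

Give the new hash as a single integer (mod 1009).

Answer: 0

Derivation:
val('a') = 1, val('j') = 10
Position k = 0, exponent = n-1-k = 6
B^6 mod M = 7^6 mod 1009 = 605
Delta = (10 - 1) * 605 mod 1009 = 400
New hash = (609 + 400) mod 1009 = 0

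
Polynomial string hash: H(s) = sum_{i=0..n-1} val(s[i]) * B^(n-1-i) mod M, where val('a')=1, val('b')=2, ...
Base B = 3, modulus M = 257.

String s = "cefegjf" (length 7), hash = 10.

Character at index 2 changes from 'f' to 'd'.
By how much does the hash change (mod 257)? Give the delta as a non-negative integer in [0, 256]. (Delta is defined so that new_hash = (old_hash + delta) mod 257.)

Answer: 95

Derivation:
Delta formula: (val(new) - val(old)) * B^(n-1-k) mod M
  val('d') - val('f') = 4 - 6 = -2
  B^(n-1-k) = 3^4 mod 257 = 81
  Delta = -2 * 81 mod 257 = 95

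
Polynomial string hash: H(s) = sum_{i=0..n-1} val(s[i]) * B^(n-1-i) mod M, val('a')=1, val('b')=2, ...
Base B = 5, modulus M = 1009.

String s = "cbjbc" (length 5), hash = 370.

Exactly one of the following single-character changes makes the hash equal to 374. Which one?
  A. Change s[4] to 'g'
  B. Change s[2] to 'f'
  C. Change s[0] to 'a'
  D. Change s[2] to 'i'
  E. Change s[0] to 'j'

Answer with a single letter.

Answer: A

Derivation:
Option A: s[4]='c'->'g', delta=(7-3)*5^0 mod 1009 = 4, hash=370+4 mod 1009 = 374 <-- target
Option B: s[2]='j'->'f', delta=(6-10)*5^2 mod 1009 = 909, hash=370+909 mod 1009 = 270
Option C: s[0]='c'->'a', delta=(1-3)*5^4 mod 1009 = 768, hash=370+768 mod 1009 = 129
Option D: s[2]='j'->'i', delta=(9-10)*5^2 mod 1009 = 984, hash=370+984 mod 1009 = 345
Option E: s[0]='c'->'j', delta=(10-3)*5^4 mod 1009 = 339, hash=370+339 mod 1009 = 709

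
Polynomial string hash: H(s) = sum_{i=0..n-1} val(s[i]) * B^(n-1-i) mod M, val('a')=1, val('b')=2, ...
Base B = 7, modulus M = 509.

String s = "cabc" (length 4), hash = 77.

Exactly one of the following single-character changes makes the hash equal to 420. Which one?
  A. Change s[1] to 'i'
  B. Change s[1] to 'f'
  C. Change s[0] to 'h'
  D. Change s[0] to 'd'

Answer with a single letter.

Option A: s[1]='a'->'i', delta=(9-1)*7^2 mod 509 = 392, hash=77+392 mod 509 = 469
Option B: s[1]='a'->'f', delta=(6-1)*7^2 mod 509 = 245, hash=77+245 mod 509 = 322
Option C: s[0]='c'->'h', delta=(8-3)*7^3 mod 509 = 188, hash=77+188 mod 509 = 265
Option D: s[0]='c'->'d', delta=(4-3)*7^3 mod 509 = 343, hash=77+343 mod 509 = 420 <-- target

Answer: D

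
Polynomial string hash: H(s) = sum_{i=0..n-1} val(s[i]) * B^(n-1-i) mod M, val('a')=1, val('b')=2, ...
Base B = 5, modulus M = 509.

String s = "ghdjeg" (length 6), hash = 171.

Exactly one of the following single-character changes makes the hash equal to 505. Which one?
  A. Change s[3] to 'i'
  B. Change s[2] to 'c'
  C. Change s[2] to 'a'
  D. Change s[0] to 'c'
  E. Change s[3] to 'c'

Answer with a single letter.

Answer: E

Derivation:
Option A: s[3]='j'->'i', delta=(9-10)*5^2 mod 509 = 484, hash=171+484 mod 509 = 146
Option B: s[2]='d'->'c', delta=(3-4)*5^3 mod 509 = 384, hash=171+384 mod 509 = 46
Option C: s[2]='d'->'a', delta=(1-4)*5^3 mod 509 = 134, hash=171+134 mod 509 = 305
Option D: s[0]='g'->'c', delta=(3-7)*5^5 mod 509 = 225, hash=171+225 mod 509 = 396
Option E: s[3]='j'->'c', delta=(3-10)*5^2 mod 509 = 334, hash=171+334 mod 509 = 505 <-- target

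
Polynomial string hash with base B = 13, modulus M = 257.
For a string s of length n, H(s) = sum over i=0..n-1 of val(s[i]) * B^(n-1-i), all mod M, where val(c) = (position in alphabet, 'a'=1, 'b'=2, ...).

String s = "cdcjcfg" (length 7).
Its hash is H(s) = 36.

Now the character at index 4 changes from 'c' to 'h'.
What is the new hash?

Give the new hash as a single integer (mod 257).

val('c') = 3, val('h') = 8
Position k = 4, exponent = n-1-k = 2
B^2 mod M = 13^2 mod 257 = 169
Delta = (8 - 3) * 169 mod 257 = 74
New hash = (36 + 74) mod 257 = 110

Answer: 110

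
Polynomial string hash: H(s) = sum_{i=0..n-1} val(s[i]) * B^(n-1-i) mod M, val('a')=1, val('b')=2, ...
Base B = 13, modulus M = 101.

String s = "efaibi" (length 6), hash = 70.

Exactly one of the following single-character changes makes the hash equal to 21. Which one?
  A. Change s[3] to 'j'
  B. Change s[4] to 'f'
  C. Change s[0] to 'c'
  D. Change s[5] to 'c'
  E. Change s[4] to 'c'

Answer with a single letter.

Answer: B

Derivation:
Option A: s[3]='i'->'j', delta=(10-9)*13^2 mod 101 = 68, hash=70+68 mod 101 = 37
Option B: s[4]='b'->'f', delta=(6-2)*13^1 mod 101 = 52, hash=70+52 mod 101 = 21 <-- target
Option C: s[0]='e'->'c', delta=(3-5)*13^5 mod 101 = 67, hash=70+67 mod 101 = 36
Option D: s[5]='i'->'c', delta=(3-9)*13^0 mod 101 = 95, hash=70+95 mod 101 = 64
Option E: s[4]='b'->'c', delta=(3-2)*13^1 mod 101 = 13, hash=70+13 mod 101 = 83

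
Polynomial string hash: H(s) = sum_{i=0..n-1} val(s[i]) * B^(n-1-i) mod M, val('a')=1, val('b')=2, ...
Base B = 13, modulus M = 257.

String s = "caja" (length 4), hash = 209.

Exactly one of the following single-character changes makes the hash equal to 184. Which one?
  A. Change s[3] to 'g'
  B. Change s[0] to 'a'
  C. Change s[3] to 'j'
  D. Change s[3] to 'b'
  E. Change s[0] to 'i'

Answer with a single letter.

Option A: s[3]='a'->'g', delta=(7-1)*13^0 mod 257 = 6, hash=209+6 mod 257 = 215
Option B: s[0]='c'->'a', delta=(1-3)*13^3 mod 257 = 232, hash=209+232 mod 257 = 184 <-- target
Option C: s[3]='a'->'j', delta=(10-1)*13^0 mod 257 = 9, hash=209+9 mod 257 = 218
Option D: s[3]='a'->'b', delta=(2-1)*13^0 mod 257 = 1, hash=209+1 mod 257 = 210
Option E: s[0]='c'->'i', delta=(9-3)*13^3 mod 257 = 75, hash=209+75 mod 257 = 27

Answer: B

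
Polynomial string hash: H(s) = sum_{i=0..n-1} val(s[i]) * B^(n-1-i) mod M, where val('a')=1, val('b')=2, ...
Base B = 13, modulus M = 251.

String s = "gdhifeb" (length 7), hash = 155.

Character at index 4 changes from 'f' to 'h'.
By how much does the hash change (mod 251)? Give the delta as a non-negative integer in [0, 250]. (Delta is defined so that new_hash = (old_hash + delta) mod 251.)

Delta formula: (val(new) - val(old)) * B^(n-1-k) mod M
  val('h') - val('f') = 8 - 6 = 2
  B^(n-1-k) = 13^2 mod 251 = 169
  Delta = 2 * 169 mod 251 = 87

Answer: 87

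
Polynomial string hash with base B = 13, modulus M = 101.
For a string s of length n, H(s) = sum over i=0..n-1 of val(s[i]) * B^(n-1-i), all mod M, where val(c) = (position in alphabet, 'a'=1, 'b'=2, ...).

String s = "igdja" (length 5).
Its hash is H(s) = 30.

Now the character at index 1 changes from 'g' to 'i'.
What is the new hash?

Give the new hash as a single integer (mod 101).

val('g') = 7, val('i') = 9
Position k = 1, exponent = n-1-k = 3
B^3 mod M = 13^3 mod 101 = 76
Delta = (9 - 7) * 76 mod 101 = 51
New hash = (30 + 51) mod 101 = 81

Answer: 81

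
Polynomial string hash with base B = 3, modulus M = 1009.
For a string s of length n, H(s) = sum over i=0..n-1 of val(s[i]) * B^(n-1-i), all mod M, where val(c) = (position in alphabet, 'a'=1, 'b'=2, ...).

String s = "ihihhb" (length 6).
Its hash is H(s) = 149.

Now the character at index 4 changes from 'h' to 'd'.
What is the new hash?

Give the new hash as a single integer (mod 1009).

Answer: 137

Derivation:
val('h') = 8, val('d') = 4
Position k = 4, exponent = n-1-k = 1
B^1 mod M = 3^1 mod 1009 = 3
Delta = (4 - 8) * 3 mod 1009 = 997
New hash = (149 + 997) mod 1009 = 137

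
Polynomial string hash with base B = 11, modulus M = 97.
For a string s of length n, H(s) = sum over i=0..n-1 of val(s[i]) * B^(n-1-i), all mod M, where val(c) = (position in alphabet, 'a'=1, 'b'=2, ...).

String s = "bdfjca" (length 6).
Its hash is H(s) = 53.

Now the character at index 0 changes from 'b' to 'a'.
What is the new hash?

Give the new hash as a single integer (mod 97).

Answer: 22

Derivation:
val('b') = 2, val('a') = 1
Position k = 0, exponent = n-1-k = 5
B^5 mod M = 11^5 mod 97 = 31
Delta = (1 - 2) * 31 mod 97 = 66
New hash = (53 + 66) mod 97 = 22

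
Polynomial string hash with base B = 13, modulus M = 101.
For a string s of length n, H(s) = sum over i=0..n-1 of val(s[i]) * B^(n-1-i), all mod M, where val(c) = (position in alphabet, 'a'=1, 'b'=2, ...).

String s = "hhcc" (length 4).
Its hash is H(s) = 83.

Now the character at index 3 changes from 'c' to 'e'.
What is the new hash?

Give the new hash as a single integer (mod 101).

val('c') = 3, val('e') = 5
Position k = 3, exponent = n-1-k = 0
B^0 mod M = 13^0 mod 101 = 1
Delta = (5 - 3) * 1 mod 101 = 2
New hash = (83 + 2) mod 101 = 85

Answer: 85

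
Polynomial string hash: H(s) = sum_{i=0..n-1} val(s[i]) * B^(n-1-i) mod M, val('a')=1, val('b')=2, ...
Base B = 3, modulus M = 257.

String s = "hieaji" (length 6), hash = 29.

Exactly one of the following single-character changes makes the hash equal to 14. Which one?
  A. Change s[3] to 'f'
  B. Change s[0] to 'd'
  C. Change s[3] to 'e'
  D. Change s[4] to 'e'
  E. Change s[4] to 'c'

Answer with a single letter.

Option A: s[3]='a'->'f', delta=(6-1)*3^2 mod 257 = 45, hash=29+45 mod 257 = 74
Option B: s[0]='h'->'d', delta=(4-8)*3^5 mod 257 = 56, hash=29+56 mod 257 = 85
Option C: s[3]='a'->'e', delta=(5-1)*3^2 mod 257 = 36, hash=29+36 mod 257 = 65
Option D: s[4]='j'->'e', delta=(5-10)*3^1 mod 257 = 242, hash=29+242 mod 257 = 14 <-- target
Option E: s[4]='j'->'c', delta=(3-10)*3^1 mod 257 = 236, hash=29+236 mod 257 = 8

Answer: D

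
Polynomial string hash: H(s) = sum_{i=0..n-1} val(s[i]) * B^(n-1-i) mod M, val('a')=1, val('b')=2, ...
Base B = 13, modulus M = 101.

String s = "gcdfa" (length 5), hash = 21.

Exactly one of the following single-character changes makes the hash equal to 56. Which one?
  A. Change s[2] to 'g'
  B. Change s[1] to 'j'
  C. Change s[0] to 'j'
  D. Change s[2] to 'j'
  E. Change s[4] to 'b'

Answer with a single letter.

Option A: s[2]='d'->'g', delta=(7-4)*13^2 mod 101 = 2, hash=21+2 mod 101 = 23
Option B: s[1]='c'->'j', delta=(10-3)*13^3 mod 101 = 27, hash=21+27 mod 101 = 48
Option C: s[0]='g'->'j', delta=(10-7)*13^4 mod 101 = 35, hash=21+35 mod 101 = 56 <-- target
Option D: s[2]='d'->'j', delta=(10-4)*13^2 mod 101 = 4, hash=21+4 mod 101 = 25
Option E: s[4]='a'->'b', delta=(2-1)*13^0 mod 101 = 1, hash=21+1 mod 101 = 22

Answer: C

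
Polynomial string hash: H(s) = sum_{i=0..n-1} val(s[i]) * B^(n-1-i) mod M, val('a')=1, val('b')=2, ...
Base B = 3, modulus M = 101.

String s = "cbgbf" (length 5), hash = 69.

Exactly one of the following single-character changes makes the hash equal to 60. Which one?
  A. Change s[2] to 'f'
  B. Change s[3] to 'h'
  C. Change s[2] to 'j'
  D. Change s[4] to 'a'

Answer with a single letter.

Answer: A

Derivation:
Option A: s[2]='g'->'f', delta=(6-7)*3^2 mod 101 = 92, hash=69+92 mod 101 = 60 <-- target
Option B: s[3]='b'->'h', delta=(8-2)*3^1 mod 101 = 18, hash=69+18 mod 101 = 87
Option C: s[2]='g'->'j', delta=(10-7)*3^2 mod 101 = 27, hash=69+27 mod 101 = 96
Option D: s[4]='f'->'a', delta=(1-6)*3^0 mod 101 = 96, hash=69+96 mod 101 = 64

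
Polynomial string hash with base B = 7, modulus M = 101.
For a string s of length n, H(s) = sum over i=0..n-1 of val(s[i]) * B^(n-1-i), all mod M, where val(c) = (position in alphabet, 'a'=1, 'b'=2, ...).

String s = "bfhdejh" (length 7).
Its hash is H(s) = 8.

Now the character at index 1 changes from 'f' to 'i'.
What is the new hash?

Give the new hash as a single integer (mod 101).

Answer: 30

Derivation:
val('f') = 6, val('i') = 9
Position k = 1, exponent = n-1-k = 5
B^5 mod M = 7^5 mod 101 = 41
Delta = (9 - 6) * 41 mod 101 = 22
New hash = (8 + 22) mod 101 = 30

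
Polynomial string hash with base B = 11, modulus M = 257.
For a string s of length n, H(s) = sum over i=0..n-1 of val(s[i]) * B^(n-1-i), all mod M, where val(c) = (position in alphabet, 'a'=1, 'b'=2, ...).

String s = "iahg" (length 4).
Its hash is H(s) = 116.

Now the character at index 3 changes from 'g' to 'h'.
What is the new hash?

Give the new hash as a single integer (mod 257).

Answer: 117

Derivation:
val('g') = 7, val('h') = 8
Position k = 3, exponent = n-1-k = 0
B^0 mod M = 11^0 mod 257 = 1
Delta = (8 - 7) * 1 mod 257 = 1
New hash = (116 + 1) mod 257 = 117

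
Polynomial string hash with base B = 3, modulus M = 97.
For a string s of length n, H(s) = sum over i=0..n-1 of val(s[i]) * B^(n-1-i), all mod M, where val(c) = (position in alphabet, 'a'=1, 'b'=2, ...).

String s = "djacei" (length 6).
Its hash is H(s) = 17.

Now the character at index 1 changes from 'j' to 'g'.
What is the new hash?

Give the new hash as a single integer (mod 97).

Answer: 65

Derivation:
val('j') = 10, val('g') = 7
Position k = 1, exponent = n-1-k = 4
B^4 mod M = 3^4 mod 97 = 81
Delta = (7 - 10) * 81 mod 97 = 48
New hash = (17 + 48) mod 97 = 65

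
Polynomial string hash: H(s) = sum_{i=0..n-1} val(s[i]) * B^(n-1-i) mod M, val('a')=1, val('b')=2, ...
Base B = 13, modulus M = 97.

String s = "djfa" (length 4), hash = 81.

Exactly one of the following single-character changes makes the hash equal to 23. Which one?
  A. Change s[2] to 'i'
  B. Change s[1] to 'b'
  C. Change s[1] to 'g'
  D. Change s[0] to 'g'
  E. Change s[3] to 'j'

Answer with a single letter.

Option A: s[2]='f'->'i', delta=(9-6)*13^1 mod 97 = 39, hash=81+39 mod 97 = 23 <-- target
Option B: s[1]='j'->'b', delta=(2-10)*13^2 mod 97 = 6, hash=81+6 mod 97 = 87
Option C: s[1]='j'->'g', delta=(7-10)*13^2 mod 97 = 75, hash=81+75 mod 97 = 59
Option D: s[0]='d'->'g', delta=(7-4)*13^3 mod 97 = 92, hash=81+92 mod 97 = 76
Option E: s[3]='a'->'j', delta=(10-1)*13^0 mod 97 = 9, hash=81+9 mod 97 = 90

Answer: A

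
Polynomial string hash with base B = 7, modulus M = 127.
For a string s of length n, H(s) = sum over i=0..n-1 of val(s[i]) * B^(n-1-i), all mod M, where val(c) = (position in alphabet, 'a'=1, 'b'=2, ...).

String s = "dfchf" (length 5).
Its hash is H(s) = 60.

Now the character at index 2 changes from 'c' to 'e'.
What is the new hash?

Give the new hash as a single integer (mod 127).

val('c') = 3, val('e') = 5
Position k = 2, exponent = n-1-k = 2
B^2 mod M = 7^2 mod 127 = 49
Delta = (5 - 3) * 49 mod 127 = 98
New hash = (60 + 98) mod 127 = 31

Answer: 31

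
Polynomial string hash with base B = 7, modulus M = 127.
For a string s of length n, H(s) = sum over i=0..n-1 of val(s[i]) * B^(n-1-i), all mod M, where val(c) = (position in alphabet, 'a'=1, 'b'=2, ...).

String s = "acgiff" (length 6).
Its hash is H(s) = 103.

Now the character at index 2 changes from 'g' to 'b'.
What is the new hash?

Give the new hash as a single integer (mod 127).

val('g') = 7, val('b') = 2
Position k = 2, exponent = n-1-k = 3
B^3 mod M = 7^3 mod 127 = 89
Delta = (2 - 7) * 89 mod 127 = 63
New hash = (103 + 63) mod 127 = 39

Answer: 39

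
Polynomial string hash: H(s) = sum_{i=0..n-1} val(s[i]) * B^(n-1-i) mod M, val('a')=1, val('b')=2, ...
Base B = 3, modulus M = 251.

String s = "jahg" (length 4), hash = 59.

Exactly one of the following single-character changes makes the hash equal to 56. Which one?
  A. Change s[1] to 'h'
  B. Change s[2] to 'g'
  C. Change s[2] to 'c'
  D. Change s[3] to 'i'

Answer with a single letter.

Answer: B

Derivation:
Option A: s[1]='a'->'h', delta=(8-1)*3^2 mod 251 = 63, hash=59+63 mod 251 = 122
Option B: s[2]='h'->'g', delta=(7-8)*3^1 mod 251 = 248, hash=59+248 mod 251 = 56 <-- target
Option C: s[2]='h'->'c', delta=(3-8)*3^1 mod 251 = 236, hash=59+236 mod 251 = 44
Option D: s[3]='g'->'i', delta=(9-7)*3^0 mod 251 = 2, hash=59+2 mod 251 = 61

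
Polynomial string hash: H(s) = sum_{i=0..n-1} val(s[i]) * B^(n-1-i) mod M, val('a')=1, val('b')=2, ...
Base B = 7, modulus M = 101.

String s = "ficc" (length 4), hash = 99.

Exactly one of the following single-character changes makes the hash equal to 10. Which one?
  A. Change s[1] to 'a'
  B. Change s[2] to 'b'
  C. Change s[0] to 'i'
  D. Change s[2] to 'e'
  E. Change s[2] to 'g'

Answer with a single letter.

Option A: s[1]='i'->'a', delta=(1-9)*7^2 mod 101 = 12, hash=99+12 mod 101 = 10 <-- target
Option B: s[2]='c'->'b', delta=(2-3)*7^1 mod 101 = 94, hash=99+94 mod 101 = 92
Option C: s[0]='f'->'i', delta=(9-6)*7^3 mod 101 = 19, hash=99+19 mod 101 = 17
Option D: s[2]='c'->'e', delta=(5-3)*7^1 mod 101 = 14, hash=99+14 mod 101 = 12
Option E: s[2]='c'->'g', delta=(7-3)*7^1 mod 101 = 28, hash=99+28 mod 101 = 26

Answer: A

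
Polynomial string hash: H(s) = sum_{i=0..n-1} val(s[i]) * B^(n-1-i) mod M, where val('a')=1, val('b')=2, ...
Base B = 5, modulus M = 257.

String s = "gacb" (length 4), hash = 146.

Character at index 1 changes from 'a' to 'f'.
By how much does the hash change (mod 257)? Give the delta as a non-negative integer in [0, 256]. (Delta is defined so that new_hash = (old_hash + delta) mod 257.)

Answer: 125

Derivation:
Delta formula: (val(new) - val(old)) * B^(n-1-k) mod M
  val('f') - val('a') = 6 - 1 = 5
  B^(n-1-k) = 5^2 mod 257 = 25
  Delta = 5 * 25 mod 257 = 125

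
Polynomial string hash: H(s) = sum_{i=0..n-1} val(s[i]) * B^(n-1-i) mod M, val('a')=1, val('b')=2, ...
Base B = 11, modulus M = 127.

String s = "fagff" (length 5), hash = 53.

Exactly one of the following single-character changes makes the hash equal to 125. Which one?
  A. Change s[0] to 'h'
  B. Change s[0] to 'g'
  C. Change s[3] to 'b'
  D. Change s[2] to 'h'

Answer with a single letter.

Answer: A

Derivation:
Option A: s[0]='f'->'h', delta=(8-6)*11^4 mod 127 = 72, hash=53+72 mod 127 = 125 <-- target
Option B: s[0]='f'->'g', delta=(7-6)*11^4 mod 127 = 36, hash=53+36 mod 127 = 89
Option C: s[3]='f'->'b', delta=(2-6)*11^1 mod 127 = 83, hash=53+83 mod 127 = 9
Option D: s[2]='g'->'h', delta=(8-7)*11^2 mod 127 = 121, hash=53+121 mod 127 = 47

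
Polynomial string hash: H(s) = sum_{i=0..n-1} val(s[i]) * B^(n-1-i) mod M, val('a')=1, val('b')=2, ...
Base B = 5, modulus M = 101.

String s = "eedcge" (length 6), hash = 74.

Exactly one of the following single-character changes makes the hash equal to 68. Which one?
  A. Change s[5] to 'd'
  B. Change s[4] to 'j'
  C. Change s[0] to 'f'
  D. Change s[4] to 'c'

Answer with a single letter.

Option A: s[5]='e'->'d', delta=(4-5)*5^0 mod 101 = 100, hash=74+100 mod 101 = 73
Option B: s[4]='g'->'j', delta=(10-7)*5^1 mod 101 = 15, hash=74+15 mod 101 = 89
Option C: s[0]='e'->'f', delta=(6-5)*5^5 mod 101 = 95, hash=74+95 mod 101 = 68 <-- target
Option D: s[4]='g'->'c', delta=(3-7)*5^1 mod 101 = 81, hash=74+81 mod 101 = 54

Answer: C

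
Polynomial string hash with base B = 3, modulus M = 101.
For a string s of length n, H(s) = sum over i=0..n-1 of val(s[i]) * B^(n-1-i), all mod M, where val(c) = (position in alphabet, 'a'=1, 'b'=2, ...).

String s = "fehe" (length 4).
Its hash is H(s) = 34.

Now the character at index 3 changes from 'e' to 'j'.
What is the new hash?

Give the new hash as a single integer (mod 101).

val('e') = 5, val('j') = 10
Position k = 3, exponent = n-1-k = 0
B^0 mod M = 3^0 mod 101 = 1
Delta = (10 - 5) * 1 mod 101 = 5
New hash = (34 + 5) mod 101 = 39

Answer: 39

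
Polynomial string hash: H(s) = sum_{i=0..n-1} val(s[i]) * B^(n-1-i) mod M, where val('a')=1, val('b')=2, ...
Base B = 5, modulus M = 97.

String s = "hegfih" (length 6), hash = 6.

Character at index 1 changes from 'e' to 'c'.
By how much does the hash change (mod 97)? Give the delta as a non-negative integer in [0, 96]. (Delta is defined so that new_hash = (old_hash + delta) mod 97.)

Answer: 11

Derivation:
Delta formula: (val(new) - val(old)) * B^(n-1-k) mod M
  val('c') - val('e') = 3 - 5 = -2
  B^(n-1-k) = 5^4 mod 97 = 43
  Delta = -2 * 43 mod 97 = 11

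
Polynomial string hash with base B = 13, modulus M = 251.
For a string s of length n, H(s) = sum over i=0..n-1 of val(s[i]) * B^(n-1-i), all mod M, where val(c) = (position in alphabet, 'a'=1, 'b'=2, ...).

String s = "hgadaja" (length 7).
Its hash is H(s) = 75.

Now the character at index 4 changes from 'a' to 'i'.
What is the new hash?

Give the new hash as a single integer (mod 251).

Answer: 172

Derivation:
val('a') = 1, val('i') = 9
Position k = 4, exponent = n-1-k = 2
B^2 mod M = 13^2 mod 251 = 169
Delta = (9 - 1) * 169 mod 251 = 97
New hash = (75 + 97) mod 251 = 172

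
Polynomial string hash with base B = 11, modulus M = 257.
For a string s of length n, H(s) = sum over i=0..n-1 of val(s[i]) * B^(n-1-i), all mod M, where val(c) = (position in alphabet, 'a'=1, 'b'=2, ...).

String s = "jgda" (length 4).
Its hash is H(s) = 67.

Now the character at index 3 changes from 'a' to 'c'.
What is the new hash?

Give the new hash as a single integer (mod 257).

val('a') = 1, val('c') = 3
Position k = 3, exponent = n-1-k = 0
B^0 mod M = 11^0 mod 257 = 1
Delta = (3 - 1) * 1 mod 257 = 2
New hash = (67 + 2) mod 257 = 69

Answer: 69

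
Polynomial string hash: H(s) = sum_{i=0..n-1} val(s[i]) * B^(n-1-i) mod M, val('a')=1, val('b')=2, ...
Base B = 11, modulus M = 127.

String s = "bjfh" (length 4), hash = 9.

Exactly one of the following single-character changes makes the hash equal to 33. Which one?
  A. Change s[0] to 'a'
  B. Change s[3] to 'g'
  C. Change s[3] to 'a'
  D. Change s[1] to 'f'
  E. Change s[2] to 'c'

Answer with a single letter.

Option A: s[0]='b'->'a', delta=(1-2)*11^3 mod 127 = 66, hash=9+66 mod 127 = 75
Option B: s[3]='h'->'g', delta=(7-8)*11^0 mod 127 = 126, hash=9+126 mod 127 = 8
Option C: s[3]='h'->'a', delta=(1-8)*11^0 mod 127 = 120, hash=9+120 mod 127 = 2
Option D: s[1]='j'->'f', delta=(6-10)*11^2 mod 127 = 24, hash=9+24 mod 127 = 33 <-- target
Option E: s[2]='f'->'c', delta=(3-6)*11^1 mod 127 = 94, hash=9+94 mod 127 = 103

Answer: D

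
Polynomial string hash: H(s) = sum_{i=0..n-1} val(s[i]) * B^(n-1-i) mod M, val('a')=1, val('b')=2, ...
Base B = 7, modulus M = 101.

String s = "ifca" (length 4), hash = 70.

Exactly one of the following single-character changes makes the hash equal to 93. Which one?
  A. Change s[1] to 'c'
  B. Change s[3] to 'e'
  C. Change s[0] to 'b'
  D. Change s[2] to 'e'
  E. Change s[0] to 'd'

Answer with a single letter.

Option A: s[1]='f'->'c', delta=(3-6)*7^2 mod 101 = 55, hash=70+55 mod 101 = 24
Option B: s[3]='a'->'e', delta=(5-1)*7^0 mod 101 = 4, hash=70+4 mod 101 = 74
Option C: s[0]='i'->'b', delta=(2-9)*7^3 mod 101 = 23, hash=70+23 mod 101 = 93 <-- target
Option D: s[2]='c'->'e', delta=(5-3)*7^1 mod 101 = 14, hash=70+14 mod 101 = 84
Option E: s[0]='i'->'d', delta=(4-9)*7^3 mod 101 = 2, hash=70+2 mod 101 = 72

Answer: C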